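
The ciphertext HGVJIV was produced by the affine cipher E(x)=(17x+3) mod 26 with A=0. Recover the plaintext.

ORYILY

The inverse of 17 mod 26 is 23, since 17·23=391≡1. Apply D(y)=23·(y−3) mod 26:
H(7): 23·(7−3)=92≡14 → O
G(6): 23·(6−3)=69≡17 → R
V(21): 23·(21−3)=414≡24 → Y
J(9): 23·(9−3)=138≡8 → I
I(8): 23·(8−3)=115≡11 → L
V(21): 23·(21−3)=414≡24 → Y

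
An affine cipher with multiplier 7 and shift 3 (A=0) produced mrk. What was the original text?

The inverse of 7 mod 26 is 15, since 7·15=105≡1. Apply D(y)=15·(y−3) mod 26:
m(12): 15·(12−3)=135≡5 → f
r(17): 15·(17−3)=210≡2 → c
k(10): 15·(10−3)=105≡1 → b

fcb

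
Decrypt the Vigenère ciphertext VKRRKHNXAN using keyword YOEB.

XWNQMTJWCZ

Repeat the key across the ciphertext: YOEBYOEBYO
V(21)−Y(24): -3≡23 → X
K(10)−O(14): -4≡22 → W
R(17)−E(4): 13 → N
R(17)−B(1): 16 → Q
K(10)−Y(24): -14≡12 → M
H(7)−O(14): -7≡19 → T
N(13)−E(4): 9 → J
X(23)−B(1): 22 → W
A(0)−Y(24): -24≡2 → C
N(13)−O(14): -1≡25 → Z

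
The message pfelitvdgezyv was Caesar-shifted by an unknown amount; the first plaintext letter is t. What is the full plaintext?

tjipmxzhkidcz

From the crib: p(15)−t(19)=-4≡22, so the shift is 22.
Subtract 22 from each ciphertext letter:
p(15): 15−22=-7≡19 → t
f(5): 5−22=-17≡9 → j
e(4): 4−22=-18≡8 → i
l(11): 11−22=-11≡15 → p
i(8): 8−22=-14≡12 → m
t(19): 19−22=-3≡23 → x
v(21): 21−22=-1≡25 → z
d(3): 3−22=-19≡7 → h
g(6): 6−22=-16≡10 → k
e(4): 4−22=-18≡8 → i
z(25): 25−22=3 → d
y(24): 24−22=2 → c
v(21): 21−22=-1≡25 → z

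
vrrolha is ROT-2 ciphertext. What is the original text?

v(21): 21−2=19 → t
r(17): 17−2=15 → p
r(17): 17−2=15 → p
o(14): 14−2=12 → m
l(11): 11−2=9 → j
h(7): 7−2=5 → f
a(0): 0−2=-2≡24 → y

tppmjfy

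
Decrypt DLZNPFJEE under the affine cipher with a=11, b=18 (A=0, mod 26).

BXDJVNLUU

The inverse of 11 mod 26 is 19, since 11·19=209≡1. Apply D(y)=19·(y−18) mod 26:
D(3): 19·(3−18)=-285≡1 → B
L(11): 19·(11−18)=-133≡23 → X
Z(25): 19·(25−18)=133≡3 → D
N(13): 19·(13−18)=-95≡9 → J
P(15): 19·(15−18)=-57≡21 → V
F(5): 19·(5−18)=-247≡13 → N
J(9): 19·(9−18)=-171≡11 → L
E(4): 19·(4−18)=-266≡20 → U
E(4): 19·(4−18)=-266≡20 → U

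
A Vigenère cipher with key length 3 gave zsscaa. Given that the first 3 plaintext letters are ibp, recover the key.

rrd

Subtract each crib letter from the matching ciphertext letter (mod 26):
z(25)−i(8)=17 → r
s(18)−b(1)=17 → r
s(18)−p(15)=3 → d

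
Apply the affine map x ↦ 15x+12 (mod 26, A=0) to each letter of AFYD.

A(0): 15·0+12=12 → M
F(5): 15·5+12=87≡9 → J
Y(24): 15·24+12=372≡8 → I
D(3): 15·3+12=57≡5 → F

MJIF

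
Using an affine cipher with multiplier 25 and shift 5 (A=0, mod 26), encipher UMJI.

LTWX

U(20): 25·20+5=505≡11 → L
M(12): 25·12+5=305≡19 → T
J(9): 25·9+5=230≡22 → W
I(8): 25·8+5=205≡23 → X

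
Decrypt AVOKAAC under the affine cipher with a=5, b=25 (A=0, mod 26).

VUDXVVL

The inverse of 5 mod 26 is 21, since 5·21=105≡1. Apply D(y)=21·(y−25) mod 26:
A(0): 21·(0−25)=-525≡21 → V
V(21): 21·(21−25)=-84≡20 → U
O(14): 21·(14−25)=-231≡3 → D
K(10): 21·(10−25)=-315≡23 → X
A(0): 21·(0−25)=-525≡21 → V
A(0): 21·(0−25)=-525≡21 → V
C(2): 21·(2−25)=-483≡11 → L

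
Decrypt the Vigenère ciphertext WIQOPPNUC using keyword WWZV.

Repeat the key across the ciphertext: WWZVWWZVW
W(22)−W(22): 0 → A
I(8)−W(22): -14≡12 → M
Q(16)−Z(25): -9≡17 → R
O(14)−V(21): -7≡19 → T
P(15)−W(22): -7≡19 → T
P(15)−W(22): -7≡19 → T
N(13)−Z(25): -12≡14 → O
U(20)−V(21): -1≡25 → Z
C(2)−W(22): -20≡6 → G

AMRTTTOZG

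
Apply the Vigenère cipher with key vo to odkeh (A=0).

jrfsc

Repeat the key across the message: vovov
o(14)+v(21): 35≡9 → j
d(3)+o(14): 17 → r
k(10)+v(21): 31≡5 → f
e(4)+o(14): 18 → s
h(7)+v(21): 28≡2 → c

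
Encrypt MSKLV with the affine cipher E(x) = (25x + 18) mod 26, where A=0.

M(12): 25·12+18=318≡6 → G
S(18): 25·18+18=468≡0 → A
K(10): 25·10+18=268≡8 → I
L(11): 25·11+18=293≡7 → H
V(21): 25·21+18=543≡23 → X

GAIHX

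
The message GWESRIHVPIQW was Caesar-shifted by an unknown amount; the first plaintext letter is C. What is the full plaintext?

CSAONEDRLEMS

From the crib: G(6)−C(2)=4, so the shift is 4.
Subtract 4 from each ciphertext letter:
G(6): 6−4=2 → C
W(22): 22−4=18 → S
E(4): 4−4=0 → A
S(18): 18−4=14 → O
R(17): 17−4=13 → N
I(8): 8−4=4 → E
H(7): 7−4=3 → D
V(21): 21−4=17 → R
P(15): 15−4=11 → L
I(8): 8−4=4 → E
Q(16): 16−4=12 → M
W(22): 22−4=18 → S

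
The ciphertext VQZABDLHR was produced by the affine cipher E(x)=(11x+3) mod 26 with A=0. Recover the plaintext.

ENCVOAWYG

The inverse of 11 mod 26 is 19, since 11·19=209≡1. Apply D(y)=19·(y−3) mod 26:
V(21): 19·(21−3)=342≡4 → E
Q(16): 19·(16−3)=247≡13 → N
Z(25): 19·(25−3)=418≡2 → C
A(0): 19·(0−3)=-57≡21 → V
B(1): 19·(1−3)=-38≡14 → O
D(3): 19·(3−3)=0 → A
L(11): 19·(11−3)=152≡22 → W
H(7): 19·(7−3)=76≡24 → Y
R(17): 19·(17−3)=266≡6 → G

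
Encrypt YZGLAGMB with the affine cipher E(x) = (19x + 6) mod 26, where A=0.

Y(24): 19·24+6=462≡20 → U
Z(25): 19·25+6=481≡13 → N
G(6): 19·6+6=120≡16 → Q
L(11): 19·11+6=215≡7 → H
A(0): 19·0+6=6 → G
G(6): 19·6+6=120≡16 → Q
M(12): 19·12+6=234≡0 → A
B(1): 19·1+6=25 → Z

UNQHGQAZ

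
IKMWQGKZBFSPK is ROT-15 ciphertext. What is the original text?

TVXHBRVKMQDAV

I(8): 8−15=-7≡19 → T
K(10): 10−15=-5≡21 → V
M(12): 12−15=-3≡23 → X
W(22): 22−15=7 → H
Q(16): 16−15=1 → B
G(6): 6−15=-9≡17 → R
K(10): 10−15=-5≡21 → V
Z(25): 25−15=10 → K
B(1): 1−15=-14≡12 → M
F(5): 5−15=-10≡16 → Q
S(18): 18−15=3 → D
P(15): 15−15=0 → A
K(10): 10−15=-5≡21 → V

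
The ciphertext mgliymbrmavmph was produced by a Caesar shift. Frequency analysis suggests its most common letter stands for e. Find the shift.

The most frequent ciphertext letter is m (appears 4 times).
m is position 12; e is position 4.
Shift = 8.

8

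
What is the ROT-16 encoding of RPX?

R(17): 17+16=33≡7 → H
P(15): 15+16=31≡5 → F
X(23): 23+16=39≡13 → N

HFN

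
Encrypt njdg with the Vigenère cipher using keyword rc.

elui

Repeat the key across the message: rcrc
n(13)+r(17): 30≡4 → e
j(9)+c(2): 11 → l
d(3)+r(17): 20 → u
g(6)+c(2): 8 → i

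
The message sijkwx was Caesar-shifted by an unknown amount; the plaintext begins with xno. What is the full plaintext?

xnopbc

From the crib: s(18)−x(23)=-5≡21, so the shift is 21.
Subtract 21 from each ciphertext letter:
s(18): 18−21=-3≡23 → x
i(8): 8−21=-13≡13 → n
j(9): 9−21=-12≡14 → o
k(10): 10−21=-11≡15 → p
w(22): 22−21=1 → b
x(23): 23−21=2 → c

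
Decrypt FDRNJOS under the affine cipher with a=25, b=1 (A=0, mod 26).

WYKOSNJ

The inverse of 25 mod 26 is 25, since 25·25=625≡1. Apply D(y)=25·(y−1) mod 26:
F(5): 25·(5−1)=100≡22 → W
D(3): 25·(3−1)=50≡24 → Y
R(17): 25·(17−1)=400≡10 → K
N(13): 25·(13−1)=300≡14 → O
J(9): 25·(9−1)=200≡18 → S
O(14): 25·(14−1)=325≡13 → N
S(18): 25·(18−1)=425≡9 → J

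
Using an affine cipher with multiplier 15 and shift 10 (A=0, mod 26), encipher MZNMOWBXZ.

IVXIMCZRV

M(12): 15·12+10=190≡8 → I
Z(25): 15·25+10=385≡21 → V
N(13): 15·13+10=205≡23 → X
M(12): 15·12+10=190≡8 → I
O(14): 15·14+10=220≡12 → M
W(22): 15·22+10=340≡2 → C
B(1): 15·1+10=25 → Z
X(23): 15·23+10=355≡17 → R
Z(25): 15·25+10=385≡21 → V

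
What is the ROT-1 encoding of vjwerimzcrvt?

v(21): 21+1=22 → w
j(9): 9+1=10 → k
w(22): 22+1=23 → x
e(4): 4+1=5 → f
r(17): 17+1=18 → s
i(8): 8+1=9 → j
m(12): 12+1=13 → n
z(25): 25+1=26≡0 → a
c(2): 2+1=3 → d
r(17): 17+1=18 → s
v(21): 21+1=22 → w
t(19): 19+1=20 → u

wkxfsjnadswu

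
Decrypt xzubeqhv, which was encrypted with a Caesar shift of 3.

uwrybnes

x(23): 23−3=20 → u
z(25): 25−3=22 → w
u(20): 20−3=17 → r
b(1): 1−3=-2≡24 → y
e(4): 4−3=1 → b
q(16): 16−3=13 → n
h(7): 7−3=4 → e
v(21): 21−3=18 → s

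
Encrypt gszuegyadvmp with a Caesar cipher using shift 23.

g(6): 6+23=29≡3 → d
s(18): 18+23=41≡15 → p
z(25): 25+23=48≡22 → w
u(20): 20+23=43≡17 → r
e(4): 4+23=27≡1 → b
g(6): 6+23=29≡3 → d
y(24): 24+23=47≡21 → v
a(0): 0+23=23 → x
d(3): 3+23=26≡0 → a
v(21): 21+23=44≡18 → s
m(12): 12+23=35≡9 → j
p(15): 15+23=38≡12 → m

dpwrbdvxasjm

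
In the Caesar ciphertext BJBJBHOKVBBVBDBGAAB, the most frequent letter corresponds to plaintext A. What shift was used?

1

The most frequent ciphertext letter is B (appears 8 times).
B is position 1; A is position 0.
Shift = 1.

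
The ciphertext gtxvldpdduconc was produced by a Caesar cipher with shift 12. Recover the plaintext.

g(6): 6−12=-6≡20 → u
t(19): 19−12=7 → h
x(23): 23−12=11 → l
v(21): 21−12=9 → j
l(11): 11−12=-1≡25 → z
d(3): 3−12=-9≡17 → r
p(15): 15−12=3 → d
d(3): 3−12=-9≡17 → r
d(3): 3−12=-9≡17 → r
u(20): 20−12=8 → i
c(2): 2−12=-10≡16 → q
o(14): 14−12=2 → c
n(13): 13−12=1 → b
c(2): 2−12=-10≡16 → q

uhljzrdrriqcbq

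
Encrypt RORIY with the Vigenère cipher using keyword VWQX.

Repeat the key across the message: VWQXV
R(17)+V(21): 38≡12 → M
O(14)+W(22): 36≡10 → K
R(17)+Q(16): 33≡7 → H
I(8)+X(23): 31≡5 → F
Y(24)+V(21): 45≡19 → T

MKHFT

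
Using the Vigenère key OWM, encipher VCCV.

Repeat the key across the message: OWMO
V(21)+O(14): 35≡9 → J
C(2)+W(22): 24 → Y
C(2)+M(12): 14 → O
V(21)+O(14): 35≡9 → J

JYOJ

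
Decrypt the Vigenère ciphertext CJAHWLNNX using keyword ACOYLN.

Repeat the key across the ciphertext: ACOYLNACO
C(2)−A(0): 2 → C
J(9)−C(2): 7 → H
A(0)−O(14): -14≡12 → M
H(7)−Y(24): -17≡9 → J
W(22)−L(11): 11 → L
L(11)−N(13): -2≡24 → Y
N(13)−A(0): 13 → N
N(13)−C(2): 11 → L
X(23)−O(14): 9 → J

CHMJLYNLJ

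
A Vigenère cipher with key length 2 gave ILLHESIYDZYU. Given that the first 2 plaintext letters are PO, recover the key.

Subtract each crib letter from the matching ciphertext letter (mod 26):
I(8)−P(15)=-7≡19 → T
L(11)−O(14)=-3≡23 → X

TX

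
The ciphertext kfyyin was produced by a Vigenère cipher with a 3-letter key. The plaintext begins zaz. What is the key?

lfz

Subtract each crib letter from the matching ciphertext letter (mod 26):
k(10)−z(25)=-15≡11 → l
f(5)−a(0)=5 → f
y(24)−z(25)=-1≡25 → z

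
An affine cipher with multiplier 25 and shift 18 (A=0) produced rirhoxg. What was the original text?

The inverse of 25 mod 26 is 25, since 25·25=625≡1. Apply D(y)=25·(y−18) mod 26:
r(17): 25·(17−18)=-25≡1 → b
i(8): 25·(8−18)=-250≡10 → k
r(17): 25·(17−18)=-25≡1 → b
h(7): 25·(7−18)=-275≡11 → l
o(14): 25·(14−18)=-100≡4 → e
x(23): 25·(23−18)=125≡21 → v
g(6): 25·(6−18)=-300≡12 → m

bkblevm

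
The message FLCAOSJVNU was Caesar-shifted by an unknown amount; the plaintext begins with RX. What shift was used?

From the crib: F(5)−R(17)=-12≡14, so the shift is 14.

14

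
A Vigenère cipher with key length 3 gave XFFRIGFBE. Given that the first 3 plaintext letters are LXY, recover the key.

Subtract each crib letter from the matching ciphertext letter (mod 26):
X(23)−L(11)=12 → M
F(5)−X(23)=-18≡8 → I
F(5)−Y(24)=-19≡7 → H

MIH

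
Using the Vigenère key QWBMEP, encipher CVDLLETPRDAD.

Repeat the key across the message: QWBMEPQWBMEP
C(2)+Q(16): 18 → S
V(21)+W(22): 43≡17 → R
D(3)+B(1): 4 → E
L(11)+M(12): 23 → X
L(11)+E(4): 15 → P
E(4)+P(15): 19 → T
T(19)+Q(16): 35≡9 → J
P(15)+W(22): 37≡11 → L
R(17)+B(1): 18 → S
D(3)+M(12): 15 → P
A(0)+E(4): 4 → E
D(3)+P(15): 18 → S

SREXPTJLSPES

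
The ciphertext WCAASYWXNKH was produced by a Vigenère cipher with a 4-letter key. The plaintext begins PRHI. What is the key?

Subtract each crib letter from the matching ciphertext letter (mod 26):
W(22)−P(15)=7 → H
C(2)−R(17)=-15≡11 → L
A(0)−H(7)=-7≡19 → T
A(0)−I(8)=-8≡18 → S

HLTS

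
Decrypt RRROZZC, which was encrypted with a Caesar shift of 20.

XXXUFFI

R(17): 17−20=-3≡23 → X
R(17): 17−20=-3≡23 → X
R(17): 17−20=-3≡23 → X
O(14): 14−20=-6≡20 → U
Z(25): 25−20=5 → F
Z(25): 25−20=5 → F
C(2): 2−20=-18≡8 → I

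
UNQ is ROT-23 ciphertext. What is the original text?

XQT

U(20): 20−23=-3≡23 → X
N(13): 13−23=-10≡16 → Q
Q(16): 16−23=-7≡19 → T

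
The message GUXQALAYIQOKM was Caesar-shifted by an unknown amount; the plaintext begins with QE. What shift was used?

16

From the crib: G(6)−Q(16)=-10≡16, so the shift is 16.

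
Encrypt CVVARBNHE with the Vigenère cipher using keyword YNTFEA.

Repeat the key across the message: YNTFEAYNT
C(2)+Y(24): 26≡0 → A
V(21)+N(13): 34≡8 → I
V(21)+T(19): 40≡14 → O
A(0)+F(5): 5 → F
R(17)+E(4): 21 → V
B(1)+A(0): 1 → B
N(13)+Y(24): 37≡11 → L
H(7)+N(13): 20 → U
E(4)+T(19): 23 → X

AIOFVBLUX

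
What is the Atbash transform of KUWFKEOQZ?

K(10) → P(15)
U(20) → F(5)
W(22) → D(3)
F(5) → U(20)
K(10) → P(15)
E(4) → V(21)
O(14) → L(11)
Q(16) → J(9)
Z(25) → A(0)

PFDUPVLJA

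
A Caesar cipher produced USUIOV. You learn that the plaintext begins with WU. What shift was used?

From the crib: U(20)−W(22)=-2≡24, so the shift is 24.

24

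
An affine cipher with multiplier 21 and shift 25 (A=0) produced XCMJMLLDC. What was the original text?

The inverse of 21 mod 26 is 5, since 21·5=105≡1. Apply D(y)=5·(y−25) mod 26:
X(23): 5·(23−25)=-10≡16 → Q
C(2): 5·(2−25)=-115≡15 → P
M(12): 5·(12−25)=-65≡13 → N
J(9): 5·(9−25)=-80≡24 → Y
M(12): 5·(12−25)=-65≡13 → N
L(11): 5·(11−25)=-70≡8 → I
L(11): 5·(11−25)=-70≡8 → I
D(3): 5·(3−25)=-110≡20 → U
C(2): 5·(2−25)=-115≡15 → P

QPNYNIIUP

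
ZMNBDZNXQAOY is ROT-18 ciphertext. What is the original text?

Z(25): 25−18=7 → H
M(12): 12−18=-6≡20 → U
N(13): 13−18=-5≡21 → V
B(1): 1−18=-17≡9 → J
D(3): 3−18=-15≡11 → L
Z(25): 25−18=7 → H
N(13): 13−18=-5≡21 → V
X(23): 23−18=5 → F
Q(16): 16−18=-2≡24 → Y
A(0): 0−18=-18≡8 → I
O(14): 14−18=-4≡22 → W
Y(24): 24−18=6 → G

HUVJLHVFYIWG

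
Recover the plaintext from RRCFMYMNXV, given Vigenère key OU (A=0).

DXOLYEYTJB

Repeat the key across the ciphertext: OUOUOUOUOU
R(17)−O(14): 3 → D
R(17)−U(20): -3≡23 → X
C(2)−O(14): -12≡14 → O
F(5)−U(20): -15≡11 → L
M(12)−O(14): -2≡24 → Y
Y(24)−U(20): 4 → E
M(12)−O(14): -2≡24 → Y
N(13)−U(20): -7≡19 → T
X(23)−O(14): 9 → J
V(21)−U(20): 1 → B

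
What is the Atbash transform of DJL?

WQO

D(3) → W(22)
J(9) → Q(16)
L(11) → O(14)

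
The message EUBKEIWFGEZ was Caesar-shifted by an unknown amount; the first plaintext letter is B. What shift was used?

From the crib: E(4)−B(1)=3, so the shift is 3.

3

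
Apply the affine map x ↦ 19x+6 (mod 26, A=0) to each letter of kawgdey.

k(10): 19·10+6=196≡14 → o
a(0): 19·0+6=6 → g
w(22): 19·22+6=424≡8 → i
g(6): 19·6+6=120≡16 → q
d(3): 19·3+6=63≡11 → l
e(4): 19·4+6=82≡4 → e
y(24): 19·24+6=462≡20 → u

ogiqleu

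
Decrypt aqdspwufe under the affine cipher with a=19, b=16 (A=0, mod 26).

The inverse of 19 mod 26 is 11, since 19·11=209≡1. Apply D(y)=11·(y−16) mod 26:
a(0): 11·(0−16)=-176≡6 → g
q(16): 11·(16−16)=0 → a
d(3): 11·(3−16)=-143≡13 → n
s(18): 11·(18−16)=22 → w
p(15): 11·(15−16)=-11≡15 → p
w(22): 11·(22−16)=66≡14 → o
u(20): 11·(20−16)=44≡18 → s
f(5): 11·(5−16)=-121≡9 → j
e(4): 11·(4−16)=-132≡24 → y

ganwposjy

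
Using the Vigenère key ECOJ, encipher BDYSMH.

FFMBQJ

Repeat the key across the message: ECOJEC
B(1)+E(4): 5 → F
D(3)+C(2): 5 → F
Y(24)+O(14): 38≡12 → M
S(18)+J(9): 27≡1 → B
M(12)+E(4): 16 → Q
H(7)+C(2): 9 → J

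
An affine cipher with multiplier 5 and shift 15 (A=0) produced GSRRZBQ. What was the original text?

TLQQCSV

The inverse of 5 mod 26 is 21, since 5·21=105≡1. Apply D(y)=21·(y−15) mod 26:
G(6): 21·(6−15)=-189≡19 → T
S(18): 21·(18−15)=63≡11 → L
R(17): 21·(17−15)=42≡16 → Q
R(17): 21·(17−15)=42≡16 → Q
Z(25): 21·(25−15)=210≡2 → C
B(1): 21·(1−15)=-294≡18 → S
Q(16): 21·(16−15)=21 → V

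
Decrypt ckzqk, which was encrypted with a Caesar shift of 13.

pxmdx

c(2): 2−13=-11≡15 → p
k(10): 10−13=-3≡23 → x
z(25): 25−13=12 → m
q(16): 16−13=3 → d
k(10): 10−13=-3≡23 → x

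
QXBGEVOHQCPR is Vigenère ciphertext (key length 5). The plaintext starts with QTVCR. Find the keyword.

Subtract each crib letter from the matching ciphertext letter (mod 26):
Q(16)−Q(16)=0 → A
X(23)−T(19)=4 → E
B(1)−V(21)=-20≡6 → G
G(6)−C(2)=4 → E
E(4)−R(17)=-13≡13 → N

AEGEN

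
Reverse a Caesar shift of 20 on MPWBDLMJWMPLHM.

M(12): 12−20=-8≡18 → S
P(15): 15−20=-5≡21 → V
W(22): 22−20=2 → C
B(1): 1−20=-19≡7 → H
D(3): 3−20=-17≡9 → J
L(11): 11−20=-9≡17 → R
M(12): 12−20=-8≡18 → S
J(9): 9−20=-11≡15 → P
W(22): 22−20=2 → C
M(12): 12−20=-8≡18 → S
P(15): 15−20=-5≡21 → V
L(11): 11−20=-9≡17 → R
H(7): 7−20=-13≡13 → N
M(12): 12−20=-8≡18 → S

SVCHJRSPCSVRNS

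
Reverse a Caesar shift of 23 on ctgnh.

fwjqk

c(2): 2−23=-21≡5 → f
t(19): 19−23=-4≡22 → w
g(6): 6−23=-17≡9 → j
n(13): 13−23=-10≡16 → q
h(7): 7−23=-16≡10 → k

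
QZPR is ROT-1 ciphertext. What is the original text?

Q(16): 16−1=15 → P
Z(25): 25−1=24 → Y
P(15): 15−1=14 → O
R(17): 17−1=16 → Q

PYOQ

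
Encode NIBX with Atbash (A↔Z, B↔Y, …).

N(13) → M(12)
I(8) → R(17)
B(1) → Y(24)
X(23) → C(2)

MRYC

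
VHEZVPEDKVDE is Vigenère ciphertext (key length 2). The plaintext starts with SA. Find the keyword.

DH

Subtract each crib letter from the matching ciphertext letter (mod 26):
V(21)−S(18)=3 → D
H(7)−A(0)=7 → H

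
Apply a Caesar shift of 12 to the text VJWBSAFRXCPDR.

HVINEMRDJOBPD

V(21): 21+12=33≡7 → H
J(9): 9+12=21 → V
W(22): 22+12=34≡8 → I
B(1): 1+12=13 → N
S(18): 18+12=30≡4 → E
A(0): 0+12=12 → M
F(5): 5+12=17 → R
R(17): 17+12=29≡3 → D
X(23): 23+12=35≡9 → J
C(2): 2+12=14 → O
P(15): 15+12=27≡1 → B
D(3): 3+12=15 → P
R(17): 17+12=29≡3 → D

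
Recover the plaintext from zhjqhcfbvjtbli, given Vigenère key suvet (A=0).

Repeat the key across the ciphertext: suvetsuvetsuve
z(25)−s(18): 7 → h
h(7)−u(20): -13≡13 → n
j(9)−v(21): -12≡14 → o
q(16)−e(4): 12 → m
h(7)−t(19): -12≡14 → o
c(2)−s(18): -16≡10 → k
f(5)−u(20): -15≡11 → l
b(1)−v(21): -20≡6 → g
v(21)−e(4): 17 → r
j(9)−t(19): -10≡16 → q
t(19)−s(18): 1 → b
b(1)−u(20): -19≡7 → h
l(11)−v(21): -10≡16 → q
i(8)−e(4): 4 → e

hnomoklgrqbhqe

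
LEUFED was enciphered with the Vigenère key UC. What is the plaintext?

RCADKB

Repeat the key across the ciphertext: UCUCUC
L(11)−U(20): -9≡17 → R
E(4)−C(2): 2 → C
U(20)−U(20): 0 → A
F(5)−C(2): 3 → D
E(4)−U(20): -16≡10 → K
D(3)−C(2): 1 → B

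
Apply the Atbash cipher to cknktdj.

xpmpgwq

c(2) → x(23)
k(10) → p(15)
n(13) → m(12)
k(10) → p(15)
t(19) → g(6)
d(3) → w(22)
j(9) → q(16)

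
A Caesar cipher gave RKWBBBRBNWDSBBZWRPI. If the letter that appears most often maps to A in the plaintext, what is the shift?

1

The most frequent ciphertext letter is B (appears 6 times).
B is position 1; A is position 0.
Shift = 1.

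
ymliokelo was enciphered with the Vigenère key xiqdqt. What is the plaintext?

bevfyrhdy

Repeat the key across the ciphertext: xiqdqtxiq
y(24)−x(23): 1 → b
m(12)−i(8): 4 → e
l(11)−q(16): -5≡21 → v
i(8)−d(3): 5 → f
o(14)−q(16): -2≡24 → y
k(10)−t(19): -9≡17 → r
e(4)−x(23): -19≡7 → h
l(11)−i(8): 3 → d
o(14)−q(16): -2≡24 → y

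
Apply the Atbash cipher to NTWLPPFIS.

MGDOKKURH

N(13) → M(12)
T(19) → G(6)
W(22) → D(3)
L(11) → O(14)
P(15) → K(10)
P(15) → K(10)
F(5) → U(20)
I(8) → R(17)
S(18) → H(7)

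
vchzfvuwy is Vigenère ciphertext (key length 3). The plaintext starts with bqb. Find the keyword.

Subtract each crib letter from the matching ciphertext letter (mod 26):
v(21)−b(1)=20 → u
c(2)−q(16)=-14≡12 → m
h(7)−b(1)=6 → g

umg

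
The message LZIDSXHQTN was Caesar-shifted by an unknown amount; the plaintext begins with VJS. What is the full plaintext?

VJSNCHRADX

From the crib: L(11)−V(21)=-10≡16, so the shift is 16.
Subtract 16 from each ciphertext letter:
L(11): 11−16=-5≡21 → V
Z(25): 25−16=9 → J
I(8): 8−16=-8≡18 → S
D(3): 3−16=-13≡13 → N
S(18): 18−16=2 → C
X(23): 23−16=7 → H
H(7): 7−16=-9≡17 → R
Q(16): 16−16=0 → A
T(19): 19−16=3 → D
N(13): 13−16=-3≡23 → X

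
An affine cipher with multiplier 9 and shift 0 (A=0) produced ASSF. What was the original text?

The inverse of 9 mod 26 is 3, since 9·3=27≡1. Apply D(y)=3·(y−0) mod 26:
A(0): 3·(0−0)=0 → A
S(18): 3·(18−0)=54≡2 → C
S(18): 3·(18−0)=54≡2 → C
F(5): 3·(5−0)=15 → P

ACCP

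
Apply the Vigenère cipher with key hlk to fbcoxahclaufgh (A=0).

Repeat the key across the message: hlkhlkhlkhlkhl
f(5)+h(7): 12 → m
b(1)+l(11): 12 → m
c(2)+k(10): 12 → m
o(14)+h(7): 21 → v
x(23)+l(11): 34≡8 → i
a(0)+k(10): 10 → k
h(7)+h(7): 14 → o
c(2)+l(11): 13 → n
l(11)+k(10): 21 → v
a(0)+h(7): 7 → h
u(20)+l(11): 31≡5 → f
f(5)+k(10): 15 → p
g(6)+h(7): 13 → n
h(7)+l(11): 18 → s

mmmvikonvhfpns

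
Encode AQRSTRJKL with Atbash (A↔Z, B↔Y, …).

A(0) → Z(25)
Q(16) → J(9)
R(17) → I(8)
S(18) → H(7)
T(19) → G(6)
R(17) → I(8)
J(9) → Q(16)
K(10) → P(15)
L(11) → O(14)

ZJIHGIQPO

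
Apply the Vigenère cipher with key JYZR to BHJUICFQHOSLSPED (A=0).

KFILRAEHQMRCBNDU

Repeat the key across the message: JYZRJYZRJYZRJYZR
B(1)+J(9): 10 → K
H(7)+Y(24): 31≡5 → F
J(9)+Z(25): 34≡8 → I
U(20)+R(17): 37≡11 → L
I(8)+J(9): 17 → R
C(2)+Y(24): 26≡0 → A
F(5)+Z(25): 30≡4 → E
Q(16)+R(17): 33≡7 → H
H(7)+J(9): 16 → Q
O(14)+Y(24): 38≡12 → M
S(18)+Z(25): 43≡17 → R
L(11)+R(17): 28≡2 → C
S(18)+J(9): 27≡1 → B
P(15)+Y(24): 39≡13 → N
E(4)+Z(25): 29≡3 → D
D(3)+R(17): 20 → U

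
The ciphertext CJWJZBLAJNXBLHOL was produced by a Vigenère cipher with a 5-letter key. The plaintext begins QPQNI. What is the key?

MUGWR

Subtract each crib letter from the matching ciphertext letter (mod 26):
C(2)−Q(16)=-14≡12 → M
J(9)−P(15)=-6≡20 → U
W(22)−Q(16)=6 → G
J(9)−N(13)=-4≡22 → W
Z(25)−I(8)=17 → R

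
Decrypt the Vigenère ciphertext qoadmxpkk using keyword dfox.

njmgjsbnh

Repeat the key across the ciphertext: dfoxdfoxd
q(16)−d(3): 13 → n
o(14)−f(5): 9 → j
a(0)−o(14): -14≡12 → m
d(3)−x(23): -20≡6 → g
m(12)−d(3): 9 → j
x(23)−f(5): 18 → s
p(15)−o(14): 1 → b
k(10)−x(23): -13≡13 → n
k(10)−d(3): 7 → h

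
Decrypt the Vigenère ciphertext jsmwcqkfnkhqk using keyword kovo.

Repeat the key across the ciphertext: kovokovokovok
j(9)−k(10): -1≡25 → z
s(18)−o(14): 4 → e
m(12)−v(21): -9≡17 → r
w(22)−o(14): 8 → i
c(2)−k(10): -8≡18 → s
q(16)−o(14): 2 → c
k(10)−v(21): -11≡15 → p
f(5)−o(14): -9≡17 → r
n(13)−k(10): 3 → d
k(10)−o(14): -4≡22 → w
h(7)−v(21): -14≡12 → m
q(16)−o(14): 2 → c
k(10)−k(10): 0 → a

zeriscprdwmca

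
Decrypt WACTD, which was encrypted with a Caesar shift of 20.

W(22): 22−20=2 → C
A(0): 0−20=-20≡6 → G
C(2): 2−20=-18≡8 → I
T(19): 19−20=-1≡25 → Z
D(3): 3−20=-17≡9 → J

CGIZJ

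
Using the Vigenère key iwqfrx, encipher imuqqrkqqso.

Repeat the key across the message: iwqfrxiwqfr
i(8)+i(8): 16 → q
m(12)+w(22): 34≡8 → i
u(20)+q(16): 36≡10 → k
q(16)+f(5): 21 → v
q(16)+r(17): 33≡7 → h
r(17)+x(23): 40≡14 → o
k(10)+i(8): 18 → s
q(16)+w(22): 38≡12 → m
q(16)+q(16): 32≡6 → g
s(18)+f(5): 23 → x
o(14)+r(17): 31≡5 → f

qikvhosmgxf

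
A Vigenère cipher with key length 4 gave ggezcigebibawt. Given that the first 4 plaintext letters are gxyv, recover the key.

Subtract each crib letter from the matching ciphertext letter (mod 26):
g(6)−g(6)=0 → a
g(6)−x(23)=-17≡9 → j
e(4)−y(24)=-20≡6 → g
z(25)−v(21)=4 → e

ajge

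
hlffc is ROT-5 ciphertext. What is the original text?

cgaax

h(7): 7−5=2 → c
l(11): 11−5=6 → g
f(5): 5−5=0 → a
f(5): 5−5=0 → a
c(2): 2−5=-3≡23 → x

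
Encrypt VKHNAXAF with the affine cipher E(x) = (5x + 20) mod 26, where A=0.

VSDHUFUT

V(21): 5·21+20=125≡21 → V
K(10): 5·10+20=70≡18 → S
H(7): 5·7+20=55≡3 → D
N(13): 5·13+20=85≡7 → H
A(0): 5·0+20=20 → U
X(23): 5·23+20=135≡5 → F
A(0): 5·0+20=20 → U
F(5): 5·5+20=45≡19 → T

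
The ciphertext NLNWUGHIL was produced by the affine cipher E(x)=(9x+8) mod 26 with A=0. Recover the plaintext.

The inverse of 9 mod 26 is 3, since 9·3=27≡1. Apply D(y)=3·(y−8) mod 26:
N(13): 3·(13−8)=15 → P
L(11): 3·(11−8)=9 → J
N(13): 3·(13−8)=15 → P
W(22): 3·(22−8)=42≡16 → Q
U(20): 3·(20−8)=36≡10 → K
G(6): 3·(6−8)=-6≡20 → U
H(7): 3·(7−8)=-3≡23 → X
I(8): 3·(8−8)=0 → A
L(11): 3·(11−8)=9 → J

PJPQKUXAJ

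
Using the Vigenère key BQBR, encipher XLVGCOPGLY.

Repeat the key across the message: BQBRBQBRBQ
X(23)+B(1): 24 → Y
L(11)+Q(16): 27≡1 → B
V(21)+B(1): 22 → W
G(6)+R(17): 23 → X
C(2)+B(1): 3 → D
O(14)+Q(16): 30≡4 → E
P(15)+B(1): 16 → Q
G(6)+R(17): 23 → X
L(11)+B(1): 12 → M
Y(24)+Q(16): 40≡14 → O

YBWXDEQXMO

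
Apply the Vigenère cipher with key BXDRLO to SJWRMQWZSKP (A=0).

Repeat the key across the message: BXDRLOBXDRL
S(18)+B(1): 19 → T
J(9)+X(23): 32≡6 → G
W(22)+D(3): 25 → Z
R(17)+R(17): 34≡8 → I
M(12)+L(11): 23 → X
Q(16)+O(14): 30≡4 → E
W(22)+B(1): 23 → X
Z(25)+X(23): 48≡22 → W
S(18)+D(3): 21 → V
K(10)+R(17): 27≡1 → B
P(15)+L(11): 26≡0 → A

TGZIXEXWVBA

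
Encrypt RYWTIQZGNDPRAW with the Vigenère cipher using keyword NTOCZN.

Repeat the key across the message: NTOCZNNTOCZNNT
R(17)+N(13): 30≡4 → E
Y(24)+T(19): 43≡17 → R
W(22)+O(14): 36≡10 → K
T(19)+C(2): 21 → V
I(8)+Z(25): 33≡7 → H
Q(16)+N(13): 29≡3 → D
Z(25)+N(13): 38≡12 → M
G(6)+T(19): 25 → Z
N(13)+O(14): 27≡1 → B
D(3)+C(2): 5 → F
P(15)+Z(25): 40≡14 → O
R(17)+N(13): 30≡4 → E
A(0)+N(13): 13 → N
W(22)+T(19): 41≡15 → P

ERKVHDMZBFOENP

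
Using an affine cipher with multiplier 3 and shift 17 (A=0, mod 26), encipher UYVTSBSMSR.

U(20): 3·20+17=77≡25 → Z
Y(24): 3·24+17=89≡11 → L
V(21): 3·21+17=80≡2 → C
T(19): 3·19+17=74≡22 → W
S(18): 3·18+17=71≡19 → T
B(1): 3·1+17=20 → U
S(18): 3·18+17=71≡19 → T
M(12): 3·12+17=53≡1 → B
S(18): 3·18+17=71≡19 → T
R(17): 3·17+17=68≡16 → Q

ZLCWTUTBTQ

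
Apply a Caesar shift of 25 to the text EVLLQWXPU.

DUKKPVWOT

E(4): 4+25=29≡3 → D
V(21): 21+25=46≡20 → U
L(11): 11+25=36≡10 → K
L(11): 11+25=36≡10 → K
Q(16): 16+25=41≡15 → P
W(22): 22+25=47≡21 → V
X(23): 23+25=48≡22 → W
P(15): 15+25=40≡14 → O
U(20): 20+25=45≡19 → T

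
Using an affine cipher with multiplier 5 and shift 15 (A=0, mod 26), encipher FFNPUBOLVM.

F(5): 5·5+15=40≡14 → O
F(5): 5·5+15=40≡14 → O
N(13): 5·13+15=80≡2 → C
P(15): 5·15+15=90≡12 → M
U(20): 5·20+15=115≡11 → L
B(1): 5·1+15=20 → U
O(14): 5·14+15=85≡7 → H
L(11): 5·11+15=70≡18 → S
V(21): 5·21+15=120≡16 → Q
M(12): 5·12+15=75≡23 → X

OOCMLUHSQX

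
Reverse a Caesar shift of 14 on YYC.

Y(24): 24−14=10 → K
Y(24): 24−14=10 → K
C(2): 2−14=-12≡14 → O

KKO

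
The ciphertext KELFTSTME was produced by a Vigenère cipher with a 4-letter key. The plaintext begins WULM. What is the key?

OKAT

Subtract each crib letter from the matching ciphertext letter (mod 26):
K(10)−W(22)=-12≡14 → O
E(4)−U(20)=-16≡10 → K
L(11)−L(11)=0 → A
F(5)−M(12)=-7≡19 → T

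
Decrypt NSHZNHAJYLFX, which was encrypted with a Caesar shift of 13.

N(13): 13−13=0 → A
S(18): 18−13=5 → F
H(7): 7−13=-6≡20 → U
Z(25): 25−13=12 → M
N(13): 13−13=0 → A
H(7): 7−13=-6≡20 → U
A(0): 0−13=-13≡13 → N
J(9): 9−13=-4≡22 → W
Y(24): 24−13=11 → L
L(11): 11−13=-2≡24 → Y
F(5): 5−13=-8≡18 → S
X(23): 23−13=10 → K

AFUMAUNWLYSK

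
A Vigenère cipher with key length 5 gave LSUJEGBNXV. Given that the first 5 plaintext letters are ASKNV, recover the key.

Subtract each crib letter from the matching ciphertext letter (mod 26):
L(11)−A(0)=11 → L
S(18)−S(18)=0 → A
U(20)−K(10)=10 → K
J(9)−N(13)=-4≡22 → W
E(4)−V(21)=-17≡9 → J

LAKWJ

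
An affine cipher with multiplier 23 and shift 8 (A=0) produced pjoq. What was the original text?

pryg

The inverse of 23 mod 26 is 17, since 23·17=391≡1. Apply D(y)=17·(y−8) mod 26:
p(15): 17·(15−8)=119≡15 → p
j(9): 17·(9−8)=17 → r
o(14): 17·(14−8)=102≡24 → y
q(16): 17·(16−8)=136≡6 → g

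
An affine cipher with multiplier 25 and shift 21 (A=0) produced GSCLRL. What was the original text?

PDTKEK

The inverse of 25 mod 26 is 25, since 25·25=625≡1. Apply D(y)=25·(y−21) mod 26:
G(6): 25·(6−21)=-375≡15 → P
S(18): 25·(18−21)=-75≡3 → D
C(2): 25·(2−21)=-475≡19 → T
L(11): 25·(11−21)=-250≡10 → K
R(17): 25·(17−21)=-100≡4 → E
L(11): 25·(11−21)=-250≡10 → K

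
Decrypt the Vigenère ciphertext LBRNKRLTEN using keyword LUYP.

AHTYZXNETT

Repeat the key across the ciphertext: LUYPLUYPLU
L(11)−L(11): 0 → A
B(1)−U(20): -19≡7 → H
R(17)−Y(24): -7≡19 → T
N(13)−P(15): -2≡24 → Y
K(10)−L(11): -1≡25 → Z
R(17)−U(20): -3≡23 → X
L(11)−Y(24): -13≡13 → N
T(19)−P(15): 4 → E
E(4)−L(11): -7≡19 → T
N(13)−U(20): -7≡19 → T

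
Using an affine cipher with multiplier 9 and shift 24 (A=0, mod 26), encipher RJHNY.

VBJLG

R(17): 9·17+24=177≡21 → V
J(9): 9·9+24=105≡1 → B
H(7): 9·7+24=87≡9 → J
N(13): 9·13+24=141≡11 → L
Y(24): 9·24+24=240≡6 → G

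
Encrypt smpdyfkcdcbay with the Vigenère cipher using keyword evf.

whuhtkoxigwfc

Repeat the key across the message: evfevfevfevfe
s(18)+e(4): 22 → w
m(12)+v(21): 33≡7 → h
p(15)+f(5): 20 → u
d(3)+e(4): 7 → h
y(24)+v(21): 45≡19 → t
f(5)+f(5): 10 → k
k(10)+e(4): 14 → o
c(2)+v(21): 23 → x
d(3)+f(5): 8 → i
c(2)+e(4): 6 → g
b(1)+v(21): 22 → w
a(0)+f(5): 5 → f
y(24)+e(4): 28≡2 → c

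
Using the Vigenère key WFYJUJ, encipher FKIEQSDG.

BPGNKBZL

Repeat the key across the message: WFYJUJWF
F(5)+W(22): 27≡1 → B
K(10)+F(5): 15 → P
I(8)+Y(24): 32≡6 → G
E(4)+J(9): 13 → N
Q(16)+U(20): 36≡10 → K
S(18)+J(9): 27≡1 → B
D(3)+W(22): 25 → Z
G(6)+F(5): 11 → L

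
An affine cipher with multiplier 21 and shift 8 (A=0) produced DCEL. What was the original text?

BWGP

The inverse of 21 mod 26 is 5, since 21·5=105≡1. Apply D(y)=5·(y−8) mod 26:
D(3): 5·(3−8)=-25≡1 → B
C(2): 5·(2−8)=-30≡22 → W
E(4): 5·(4−8)=-20≡6 → G
L(11): 5·(11−8)=15 → P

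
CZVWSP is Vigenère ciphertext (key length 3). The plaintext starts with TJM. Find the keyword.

JQJ

Subtract each crib letter from the matching ciphertext letter (mod 26):
C(2)−T(19)=-17≡9 → J
Z(25)−J(9)=16 → Q
V(21)−M(12)=9 → J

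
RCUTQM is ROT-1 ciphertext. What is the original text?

R(17): 17−1=16 → Q
C(2): 2−1=1 → B
U(20): 20−1=19 → T
T(19): 19−1=18 → S
Q(16): 16−1=15 → P
M(12): 12−1=11 → L

QBTSPL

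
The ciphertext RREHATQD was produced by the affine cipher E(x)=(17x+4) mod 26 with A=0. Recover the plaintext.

The inverse of 17 mod 26 is 23, since 17·23=391≡1. Apply D(y)=23·(y−4) mod 26:
R(17): 23·(17−4)=299≡13 → N
R(17): 23·(17−4)=299≡13 → N
E(4): 23·(4−4)=0 → A
H(7): 23·(7−4)=69≡17 → R
A(0): 23·(0−4)=-92≡12 → M
T(19): 23·(19−4)=345≡7 → H
Q(16): 23·(16−4)=276≡16 → Q
D(3): 23·(3−4)=-23≡3 → D

NNARMHQD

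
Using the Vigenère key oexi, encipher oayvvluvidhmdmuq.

Repeat the key across the message: oexioexioexioexi
o(14)+o(14): 28≡2 → c
a(0)+e(4): 4 → e
y(24)+x(23): 47≡21 → v
v(21)+i(8): 29≡3 → d
v(21)+o(14): 35≡9 → j
l(11)+e(4): 15 → p
u(20)+x(23): 43≡17 → r
v(21)+i(8): 29≡3 → d
i(8)+o(14): 22 → w
d(3)+e(4): 7 → h
h(7)+x(23): 30≡4 → e
m(12)+i(8): 20 → u
d(3)+o(14): 17 → r
m(12)+e(4): 16 → q
u(20)+x(23): 43≡17 → r
q(16)+i(8): 24 → y

cevdjprdwheurqry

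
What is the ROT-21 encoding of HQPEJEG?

H(7): 7+21=28≡2 → C
Q(16): 16+21=37≡11 → L
P(15): 15+21=36≡10 → K
E(4): 4+21=25 → Z
J(9): 9+21=30≡4 → E
E(4): 4+21=25 → Z
G(6): 6+21=27≡1 → B

CLKZEZB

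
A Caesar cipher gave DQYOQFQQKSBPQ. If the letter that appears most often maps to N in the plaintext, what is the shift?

The most frequent ciphertext letter is Q (appears 5 times).
Q is position 16; N is position 13.
Shift = 3.

3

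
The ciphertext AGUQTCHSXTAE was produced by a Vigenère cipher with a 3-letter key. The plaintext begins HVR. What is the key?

TLD

Subtract each crib letter from the matching ciphertext letter (mod 26):
A(0)−H(7)=-7≡19 → T
G(6)−V(21)=-15≡11 → L
U(20)−R(17)=3 → D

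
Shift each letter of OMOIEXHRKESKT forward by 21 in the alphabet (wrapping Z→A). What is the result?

JHJDZSCMFZNFO

O(14): 14+21=35≡9 → J
M(12): 12+21=33≡7 → H
O(14): 14+21=35≡9 → J
I(8): 8+21=29≡3 → D
E(4): 4+21=25 → Z
X(23): 23+21=44≡18 → S
H(7): 7+21=28≡2 → C
R(17): 17+21=38≡12 → M
K(10): 10+21=31≡5 → F
E(4): 4+21=25 → Z
S(18): 18+21=39≡13 → N
K(10): 10+21=31≡5 → F
T(19): 19+21=40≡14 → O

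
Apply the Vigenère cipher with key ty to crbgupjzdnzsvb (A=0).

vpuenncxwlsqoz

Repeat the key across the message: tytytytytytyty
c(2)+t(19): 21 → v
r(17)+y(24): 41≡15 → p
b(1)+t(19): 20 → u
g(6)+y(24): 30≡4 → e
u(20)+t(19): 39≡13 → n
p(15)+y(24): 39≡13 → n
j(9)+t(19): 28≡2 → c
z(25)+y(24): 49≡23 → x
d(3)+t(19): 22 → w
n(13)+y(24): 37≡11 → l
z(25)+t(19): 44≡18 → s
s(18)+y(24): 42≡16 → q
v(21)+t(19): 40≡14 → o
b(1)+y(24): 25 → z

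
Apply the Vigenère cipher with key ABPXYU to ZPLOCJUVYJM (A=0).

Repeat the key across the message: ABPXYUABPXY
Z(25)+A(0): 25 → Z
P(15)+B(1): 16 → Q
L(11)+P(15): 26≡0 → A
O(14)+X(23): 37≡11 → L
C(2)+Y(24): 26≡0 → A
J(9)+U(20): 29≡3 → D
U(20)+A(0): 20 → U
V(21)+B(1): 22 → W
Y(24)+P(15): 39≡13 → N
J(9)+X(23): 32≡6 → G
M(12)+Y(24): 36≡10 → K

ZQALADUWNGK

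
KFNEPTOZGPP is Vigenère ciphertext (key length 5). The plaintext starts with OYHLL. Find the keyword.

Subtract each crib letter from the matching ciphertext letter (mod 26):
K(10)−O(14)=-4≡22 → W
F(5)−Y(24)=-19≡7 → H
N(13)−H(7)=6 → G
E(4)−L(11)=-7≡19 → T
P(15)−L(11)=4 → E

WHGTE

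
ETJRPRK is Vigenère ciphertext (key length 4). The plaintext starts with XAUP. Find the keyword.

Subtract each crib letter from the matching ciphertext letter (mod 26):
E(4)−X(23)=-19≡7 → H
T(19)−A(0)=19 → T
J(9)−U(20)=-11≡15 → P
R(17)−P(15)=2 → C

HTPC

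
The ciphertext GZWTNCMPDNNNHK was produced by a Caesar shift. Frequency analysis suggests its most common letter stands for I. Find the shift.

5

The most frequent ciphertext letter is N (appears 4 times).
N is position 13; I is position 8.
Shift = 5.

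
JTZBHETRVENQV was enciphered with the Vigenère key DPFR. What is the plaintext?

GEUKEPOASPIZS

Repeat the key across the ciphertext: DPFRDPFRDPFRD
J(9)−D(3): 6 → G
T(19)−P(15): 4 → E
Z(25)−F(5): 20 → U
B(1)−R(17): -16≡10 → K
H(7)−D(3): 4 → E
E(4)−P(15): -11≡15 → P
T(19)−F(5): 14 → O
R(17)−R(17): 0 → A
V(21)−D(3): 18 → S
E(4)−P(15): -11≡15 → P
N(13)−F(5): 8 → I
Q(16)−R(17): -1≡25 → Z
V(21)−D(3): 18 → S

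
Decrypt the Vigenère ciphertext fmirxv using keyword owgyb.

rqctwh

Repeat the key across the ciphertext: owgybo
f(5)−o(14): -9≡17 → r
m(12)−w(22): -10≡16 → q
i(8)−g(6): 2 → c
r(17)−y(24): -7≡19 → t
x(23)−b(1): 22 → w
v(21)−o(14): 7 → h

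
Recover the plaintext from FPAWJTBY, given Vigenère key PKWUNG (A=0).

QFECWNMO

Repeat the key across the ciphertext: PKWUNGPK
F(5)−P(15): -10≡16 → Q
P(15)−K(10): 5 → F
A(0)−W(22): -22≡4 → E
W(22)−U(20): 2 → C
J(9)−N(13): -4≡22 → W
T(19)−G(6): 13 → N
B(1)−P(15): -14≡12 → M
Y(24)−K(10): 14 → O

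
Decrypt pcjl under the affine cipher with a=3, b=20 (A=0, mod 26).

hufx

The inverse of 3 mod 26 is 9, since 3·9=27≡1. Apply D(y)=9·(y−20) mod 26:
p(15): 9·(15−20)=-45≡7 → h
c(2): 9·(2−20)=-162≡20 → u
j(9): 9·(9−20)=-99≡5 → f
l(11): 9·(11−20)=-81≡23 → x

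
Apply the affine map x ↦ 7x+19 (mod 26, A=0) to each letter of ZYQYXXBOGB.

MFBFYYANJA

Z(25): 7·25+19=194≡12 → M
Y(24): 7·24+19=187≡5 → F
Q(16): 7·16+19=131≡1 → B
Y(24): 7·24+19=187≡5 → F
X(23): 7·23+19=180≡24 → Y
X(23): 7·23+19=180≡24 → Y
B(1): 7·1+19=26≡0 → A
O(14): 7·14+19=117≡13 → N
G(6): 7·6+19=61≡9 → J
B(1): 7·1+19=26≡0 → A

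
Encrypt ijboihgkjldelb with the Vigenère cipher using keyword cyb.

Repeat the key across the message: cybcybcybcybcy
i(8)+c(2): 10 → k
j(9)+y(24): 33≡7 → h
b(1)+b(1): 2 → c
o(14)+c(2): 16 → q
i(8)+y(24): 32≡6 → g
h(7)+b(1): 8 → i
g(6)+c(2): 8 → i
k(10)+y(24): 34≡8 → i
j(9)+b(1): 10 → k
l(11)+c(2): 13 → n
d(3)+y(24): 27≡1 → b
e(4)+b(1): 5 → f
l(11)+c(2): 13 → n
b(1)+y(24): 25 → z

khcqgiiiknbfnz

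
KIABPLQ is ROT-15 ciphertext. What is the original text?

K(10): 10−15=-5≡21 → V
I(8): 8−15=-7≡19 → T
A(0): 0−15=-15≡11 → L
B(1): 1−15=-14≡12 → M
P(15): 15−15=0 → A
L(11): 11−15=-4≡22 → W
Q(16): 16−15=1 → B

VTLMAWB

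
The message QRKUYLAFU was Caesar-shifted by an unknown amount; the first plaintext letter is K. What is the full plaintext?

From the crib: Q(16)−K(10)=6, so the shift is 6.
Subtract 6 from each ciphertext letter:
Q(16): 16−6=10 → K
R(17): 17−6=11 → L
K(10): 10−6=4 → E
U(20): 20−6=14 → O
Y(24): 24−6=18 → S
L(11): 11−6=5 → F
A(0): 0−6=-6≡20 → U
F(5): 5−6=-1≡25 → Z
U(20): 20−6=14 → O

KLEOSFUZO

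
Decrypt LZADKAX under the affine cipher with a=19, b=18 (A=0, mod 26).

The inverse of 19 mod 26 is 11, since 19·11=209≡1. Apply D(y)=11·(y−18) mod 26:
L(11): 11·(11−18)=-77≡1 → B
Z(25): 11·(25−18)=77≡25 → Z
A(0): 11·(0−18)=-198≡10 → K
D(3): 11·(3−18)=-165≡17 → R
K(10): 11·(10−18)=-88≡16 → Q
A(0): 11·(0−18)=-198≡10 → K
X(23): 11·(23−18)=55≡3 → D

BZKRQKD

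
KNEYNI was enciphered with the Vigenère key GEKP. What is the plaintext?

EJUJHE

Repeat the key across the ciphertext: GEKPGE
K(10)−G(6): 4 → E
N(13)−E(4): 9 → J
E(4)−K(10): -6≡20 → U
Y(24)−P(15): 9 → J
N(13)−G(6): 7 → H
I(8)−E(4): 4 → E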